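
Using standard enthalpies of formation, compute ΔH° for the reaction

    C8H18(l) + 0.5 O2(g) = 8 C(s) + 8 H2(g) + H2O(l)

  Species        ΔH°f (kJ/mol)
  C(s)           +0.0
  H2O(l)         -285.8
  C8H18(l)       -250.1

ΔH° = -35.7 kJ/mol

ΔH°rxn = Σ nΔHf°(products) − Σ nΔHf°(reactants).
Products: 8·(+0.0) + 8·(+0.0) + 1·(-285.8) = -285.8
Reactants: 1·(-250.1) + 1/2·(+0.0) = -250.1
ΔH° = (-285.8) − (-250.1) = -35.7 kJ/mol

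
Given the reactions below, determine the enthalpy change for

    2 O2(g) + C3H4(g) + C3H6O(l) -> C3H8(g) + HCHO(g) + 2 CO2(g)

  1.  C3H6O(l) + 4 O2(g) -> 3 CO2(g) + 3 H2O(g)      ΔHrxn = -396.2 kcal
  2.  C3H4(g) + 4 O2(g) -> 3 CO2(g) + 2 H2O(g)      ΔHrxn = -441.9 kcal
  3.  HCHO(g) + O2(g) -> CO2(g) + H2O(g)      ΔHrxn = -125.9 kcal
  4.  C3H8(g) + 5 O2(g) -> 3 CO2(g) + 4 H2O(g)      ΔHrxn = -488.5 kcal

ΔHrxn = -223.7 kcal

eq. 1 as written (C3H6O(l) already on the reactant side): -396.2 kcal
eq. 2 as written (C3H4(g) already on the reactant side): -441.9 kcal
eq. 3 reversed (HCHO(g) must end up as a product): +125.9 kcal
eq. 4 reversed (C3H8(g) must end up as a product): +488.5 kcal
ΔHrxn = (-396.2) + (-441.9) + (+125.9) + (+488.5) = -223.7 kcal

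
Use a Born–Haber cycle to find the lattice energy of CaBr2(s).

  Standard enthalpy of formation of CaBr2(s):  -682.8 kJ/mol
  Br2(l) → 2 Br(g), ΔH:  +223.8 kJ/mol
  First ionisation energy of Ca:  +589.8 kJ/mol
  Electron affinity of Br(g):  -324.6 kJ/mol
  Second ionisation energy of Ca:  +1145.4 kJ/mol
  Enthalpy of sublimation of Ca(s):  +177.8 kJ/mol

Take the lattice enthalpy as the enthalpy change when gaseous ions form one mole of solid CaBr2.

ΔHf° = 1·ΔHsub + 1·(ΣIE) + 1·D(Br2) + 2·EA + U
-682.8 = 1·(+177.8) + 1·(+1735.2) + 1·(+223.8) + 2·(-324.6) + U
U = -682.8 − (+1487.6) = -2170.4 kJ/mol

U = -2170.4 kJ/mol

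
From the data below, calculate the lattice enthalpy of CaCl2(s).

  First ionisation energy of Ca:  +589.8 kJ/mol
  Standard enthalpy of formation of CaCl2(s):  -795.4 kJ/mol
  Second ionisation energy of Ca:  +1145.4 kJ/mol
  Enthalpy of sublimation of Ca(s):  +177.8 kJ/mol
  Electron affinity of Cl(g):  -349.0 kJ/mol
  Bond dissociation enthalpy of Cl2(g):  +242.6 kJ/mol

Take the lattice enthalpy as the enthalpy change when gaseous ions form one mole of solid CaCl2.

U = -2253.0 kJ/mol

ΔHf° = 1·ΔHsub + 1·(ΣIE) + 1·D(Cl2) + 2·EA + U
-795.4 = 1·(+177.8) + 1·(+1735.2) + 1·(+242.6) + 2·(-349.0) + U
U = -795.4 − (+1457.6) = -2253.0 kJ/mol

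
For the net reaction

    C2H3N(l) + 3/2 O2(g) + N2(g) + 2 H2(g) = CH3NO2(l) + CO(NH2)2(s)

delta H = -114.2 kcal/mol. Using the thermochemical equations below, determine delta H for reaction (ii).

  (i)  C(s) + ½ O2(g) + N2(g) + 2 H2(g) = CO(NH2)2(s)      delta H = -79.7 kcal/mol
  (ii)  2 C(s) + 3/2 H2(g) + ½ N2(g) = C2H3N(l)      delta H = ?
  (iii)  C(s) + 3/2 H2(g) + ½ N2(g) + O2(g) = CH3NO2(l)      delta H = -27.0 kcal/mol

delta H = 7.5 kcal/mol

(i) as written: -79.7 kcal/mol
(ii) reversed: contributes −x
(iii) as written: -27.0 kcal/mol
-114.2 = (-79.7) + (-27.0) − x
x = (-114.2 − (-106.7)) / (-1) = 7.5 kcal/mol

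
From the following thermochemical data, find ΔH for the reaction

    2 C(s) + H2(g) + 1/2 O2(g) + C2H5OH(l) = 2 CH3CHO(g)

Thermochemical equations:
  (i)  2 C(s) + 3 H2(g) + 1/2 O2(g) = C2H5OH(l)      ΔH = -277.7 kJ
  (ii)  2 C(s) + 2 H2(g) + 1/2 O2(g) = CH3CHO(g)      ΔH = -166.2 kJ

(i) reversed (C2H5OH(l) must end up as a reactant): +277.7 kJ
(ii) × 2 (scale by 2 for the 2 CH3CHO(g)): (2)·(-166.2) = -332.4 kJ
Since enthalpy is a state function, ΔH = (-1)·(-277.7) + (2)·(-166.2) = -54.7 kJ

ΔH = -54.7 kJ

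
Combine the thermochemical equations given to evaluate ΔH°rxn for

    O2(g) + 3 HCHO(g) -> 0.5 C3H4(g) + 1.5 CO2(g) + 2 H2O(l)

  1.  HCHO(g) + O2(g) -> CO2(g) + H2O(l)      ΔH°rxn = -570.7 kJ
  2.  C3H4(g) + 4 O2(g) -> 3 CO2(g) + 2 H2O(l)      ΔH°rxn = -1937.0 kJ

eq. 1 × 3: (3)·(-570.7) = -1712.1 kJ
eq. 2 reversed and × 1/2: (-1/2)·(-1937.0) = +968.5 kJ
Since enthalpy is a state function, ΔH°rxn = (3)·(-570.7) + (-1/2)·(-1937.0) = -743.6 kJ

ΔH°rxn = -743.6 kJ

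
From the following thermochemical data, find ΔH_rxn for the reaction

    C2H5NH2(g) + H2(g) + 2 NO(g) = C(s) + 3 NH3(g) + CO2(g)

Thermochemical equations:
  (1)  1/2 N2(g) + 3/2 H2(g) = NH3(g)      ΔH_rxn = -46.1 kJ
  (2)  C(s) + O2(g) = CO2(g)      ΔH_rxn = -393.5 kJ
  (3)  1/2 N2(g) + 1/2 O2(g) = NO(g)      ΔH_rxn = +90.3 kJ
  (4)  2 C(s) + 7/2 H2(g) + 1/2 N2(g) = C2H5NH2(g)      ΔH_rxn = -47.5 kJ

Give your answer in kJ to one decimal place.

ΔH_rxn = -664.9 kJ

(1) × 3: (3)·(-46.1) = -138.3 kJ
(2) as written: -393.5 kJ
(3) reversed and × 2: (-2)·(+90.3) = -180.6 kJ
(4) reversed: +47.5 kJ
ΔH_rxn = (-138.3) + (-393.5) + (-180.6) + (+47.5) = -664.9 kJ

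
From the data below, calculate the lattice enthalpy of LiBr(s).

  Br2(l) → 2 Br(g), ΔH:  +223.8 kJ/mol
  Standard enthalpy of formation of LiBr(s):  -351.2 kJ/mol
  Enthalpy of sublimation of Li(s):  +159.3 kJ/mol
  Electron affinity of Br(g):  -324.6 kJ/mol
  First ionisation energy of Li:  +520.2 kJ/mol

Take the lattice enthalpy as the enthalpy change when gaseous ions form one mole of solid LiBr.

ΔHf° = 1·ΔHsub + 1·(ΣIE) + 1/2·D(Br2) + 1·EA + U
-351.2 = 1·(+159.3) + 1·(+520.2) + 1/2·(+223.8) + 1·(-324.6) + U
U = -351.2 − (+466.8) = -818.0 kJ/mol

U = -818.0 kJ/mol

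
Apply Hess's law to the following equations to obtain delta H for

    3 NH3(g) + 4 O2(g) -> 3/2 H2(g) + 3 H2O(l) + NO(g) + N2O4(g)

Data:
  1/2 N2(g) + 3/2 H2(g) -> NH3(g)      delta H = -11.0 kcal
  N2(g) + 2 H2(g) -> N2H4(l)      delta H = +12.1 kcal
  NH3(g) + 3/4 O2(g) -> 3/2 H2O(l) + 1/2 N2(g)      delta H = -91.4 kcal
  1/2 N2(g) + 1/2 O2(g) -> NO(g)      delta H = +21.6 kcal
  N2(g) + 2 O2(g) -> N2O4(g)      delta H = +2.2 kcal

equation 1 reversed: +11.0 kcal
equation 2: not needed (N2H4(l) appears nowhere else).
equation 3 × 2 (scale by 2 for the 3 H2O(l)): (2)·(-91.4) = -182.8 kcal
equation 4 as written (NO(g) already on the product side): +21.6 kcal
equation 5 as written (N2O4(g) already on the product side): +2.2 kcal
By Hess's law, delta H = (+11.0) + (-182.8) + (+21.6) + (+2.2) = -148.0 kcal

delta H = -148.0 kcal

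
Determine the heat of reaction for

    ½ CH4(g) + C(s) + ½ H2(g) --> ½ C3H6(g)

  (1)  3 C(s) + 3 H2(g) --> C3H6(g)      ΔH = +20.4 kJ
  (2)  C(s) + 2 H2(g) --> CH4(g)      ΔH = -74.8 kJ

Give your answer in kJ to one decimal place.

(1) × 1/2 (×1/2 to match 1/2 C3H6(g) in the target): (1/2)·(+20.4) = +10.2 kJ
(2) reversed and × 1/2 (CH4(g) must end up as a reactant; scale by 1/2 for the 1/2 CH4(g)): (-1/2)·(-74.8) = +37.4 kJ
ΔH = (+10.2) + (+37.4) = 47.6 kJ

ΔH = 47.6 kJ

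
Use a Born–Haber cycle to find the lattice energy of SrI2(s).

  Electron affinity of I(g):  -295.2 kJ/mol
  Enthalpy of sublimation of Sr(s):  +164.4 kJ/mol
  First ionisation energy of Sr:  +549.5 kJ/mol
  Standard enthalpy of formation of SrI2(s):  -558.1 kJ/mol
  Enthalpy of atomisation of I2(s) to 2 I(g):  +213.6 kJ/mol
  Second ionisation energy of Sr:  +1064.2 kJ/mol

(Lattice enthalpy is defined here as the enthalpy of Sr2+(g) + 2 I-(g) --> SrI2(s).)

U = -1959.4 kJ/mol

ΔHf° = 1·ΔHsub + 1·(ΣIE) + 1·D(I2) + 2·EA + U
-558.1 = 1·(+164.4) + 1·(+1613.7) + 1·(+213.6) + 2·(-295.2) + U
U = -558.1 − (+1401.3) = -1959.4 kJ/mol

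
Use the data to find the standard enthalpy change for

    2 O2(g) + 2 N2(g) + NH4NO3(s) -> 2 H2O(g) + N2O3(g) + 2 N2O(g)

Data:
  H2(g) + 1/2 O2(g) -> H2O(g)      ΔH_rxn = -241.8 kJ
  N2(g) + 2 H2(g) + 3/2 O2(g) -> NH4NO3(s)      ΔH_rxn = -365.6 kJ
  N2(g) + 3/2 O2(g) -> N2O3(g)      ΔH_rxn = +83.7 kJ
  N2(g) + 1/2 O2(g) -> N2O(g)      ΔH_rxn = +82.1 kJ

ΔH_rxn = 129.9 kJ

equation 1 × 2: (2)·(-241.8) = -483.6 kJ
equation 2 reversed: +365.6 kJ
equation 3 as written: +83.7 kJ
equation 4 × 2: (2)·(+82.1) = +164.2 kJ
ΔH_rxn = (2)·(-241.8) + (-1)·(-365.6) + (1)·(+83.7) + (2)·(+82.1) = 129.9 kJ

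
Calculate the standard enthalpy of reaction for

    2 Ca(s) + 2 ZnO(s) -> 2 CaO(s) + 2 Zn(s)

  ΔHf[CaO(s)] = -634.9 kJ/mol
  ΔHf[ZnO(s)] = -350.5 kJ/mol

ΔH°rxn = Σ nΔHf°(products) − Σ nΔHf°(reactants).
Products: 2·(-634.9) + 2·(+0.0) = -1269.8
Reactants: 2·(+0.0) + 2·(-350.5) = -701.0
ΔH_rxn = (-1269.8) − (-701.0) = -568.8 kJ/mol

ΔH_rxn = -568.8 kJ/mol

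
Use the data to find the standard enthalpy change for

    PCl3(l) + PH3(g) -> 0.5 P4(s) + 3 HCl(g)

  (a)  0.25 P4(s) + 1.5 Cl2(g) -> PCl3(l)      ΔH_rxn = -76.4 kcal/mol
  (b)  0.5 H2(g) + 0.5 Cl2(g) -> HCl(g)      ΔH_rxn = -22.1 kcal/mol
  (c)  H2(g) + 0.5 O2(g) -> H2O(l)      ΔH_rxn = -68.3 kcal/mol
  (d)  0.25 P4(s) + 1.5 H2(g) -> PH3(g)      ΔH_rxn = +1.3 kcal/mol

(a) reversed (reverse to put PCl3(l) on the reactant side): +76.4 kcal/mol
(b) × 3 (×3 to match 3 HCl(g) in the target): (3)·(-22.1) = -66.3 kcal/mol
(c): not needed (H2O(l) appears nowhere else).
(d) reversed (PH3(g) must end up as a reactant): -1.3 kcal/mol
Summing the manipulated equations, ΔH_rxn = (+76.4) + (-66.3) + (-1.3) = 8.8 kcal/mol

ΔH_rxn = 8.8 kcal/mol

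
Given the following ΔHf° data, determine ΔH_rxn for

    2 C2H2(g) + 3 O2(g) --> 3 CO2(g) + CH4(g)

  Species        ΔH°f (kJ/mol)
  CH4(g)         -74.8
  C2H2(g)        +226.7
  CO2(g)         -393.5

Products: 3·(-393.5) + 1·(-74.8) = -1255.3
Reactants: 2·(+226.7) + 3·(+0.0) = +453.4
ΔH_rxn = (-1255.3) − (+453.4) = -1708.7 kJ/mol

ΔH_rxn = -1708.7 kJ/mol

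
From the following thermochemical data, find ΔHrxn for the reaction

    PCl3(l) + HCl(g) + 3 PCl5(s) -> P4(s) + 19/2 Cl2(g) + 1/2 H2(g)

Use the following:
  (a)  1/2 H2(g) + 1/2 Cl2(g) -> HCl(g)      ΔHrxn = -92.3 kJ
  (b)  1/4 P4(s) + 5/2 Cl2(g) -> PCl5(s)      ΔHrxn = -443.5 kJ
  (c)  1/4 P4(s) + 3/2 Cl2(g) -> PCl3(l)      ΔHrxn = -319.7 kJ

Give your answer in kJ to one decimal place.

ΔHrxn = 1742.5 kJ

(a) reversed: +92.3 kJ
(b) reversed and × 3: (-3)·(-443.5) = +1330.5 kJ
(c) reversed: +319.7 kJ
Summing the manipulated equations, ΔHrxn = (-1)·(-92.3) + (-3)·(-443.5) + (-1)·(-319.7) = 1742.5 kJ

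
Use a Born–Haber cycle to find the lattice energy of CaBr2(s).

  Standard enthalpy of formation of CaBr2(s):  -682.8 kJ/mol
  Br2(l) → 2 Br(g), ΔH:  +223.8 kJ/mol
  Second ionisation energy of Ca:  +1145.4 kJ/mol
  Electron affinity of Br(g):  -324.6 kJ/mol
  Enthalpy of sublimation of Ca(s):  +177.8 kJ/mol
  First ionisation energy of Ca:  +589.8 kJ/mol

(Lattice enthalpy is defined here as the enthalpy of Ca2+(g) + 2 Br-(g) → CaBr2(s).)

ΔHf° = 1·ΔHsub + 1·(ΣIE) + 1·D(Br2) + 2·EA + U
-682.8 = 1·(+177.8) + 1·(+1735.2) + 1·(+223.8) + 2·(-324.6) + U
U = -682.8 − (+1487.6) = -2170.4 kJ/mol

U = -2170.4 kJ/mol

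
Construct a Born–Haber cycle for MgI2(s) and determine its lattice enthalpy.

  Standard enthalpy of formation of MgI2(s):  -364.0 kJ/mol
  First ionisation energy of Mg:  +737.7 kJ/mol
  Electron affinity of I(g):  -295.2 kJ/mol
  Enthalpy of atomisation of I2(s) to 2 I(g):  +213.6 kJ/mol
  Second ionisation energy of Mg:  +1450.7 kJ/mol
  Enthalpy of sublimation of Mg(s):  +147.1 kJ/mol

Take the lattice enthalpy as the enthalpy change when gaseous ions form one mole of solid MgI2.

U = -2322.7 kJ/mol

ΔHf° = 1·ΔHsub + 1·(ΣIE) + 1·D(I2) + 2·EA + U
-364.0 = 1·(+147.1) + 1·(+2188.4) + 1·(+213.6) + 2·(-295.2) + U
U = -364.0 − (+1958.7) = -2322.7 kJ/mol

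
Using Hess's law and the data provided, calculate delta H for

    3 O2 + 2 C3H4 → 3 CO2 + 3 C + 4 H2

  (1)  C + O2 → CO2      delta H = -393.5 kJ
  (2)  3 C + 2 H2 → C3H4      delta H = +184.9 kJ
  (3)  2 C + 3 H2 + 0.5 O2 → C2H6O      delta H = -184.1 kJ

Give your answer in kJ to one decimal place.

delta H = -1550.3 kJ

(1) × 3: (3)·(-393.5) = -1180.5 kJ
(2) reversed and × 2: (-2)·(+184.9) = -369.8 kJ
(3): not needed.
Combining the equations, delta H = (-1180.5) + (-369.8) = -1550.3 kJ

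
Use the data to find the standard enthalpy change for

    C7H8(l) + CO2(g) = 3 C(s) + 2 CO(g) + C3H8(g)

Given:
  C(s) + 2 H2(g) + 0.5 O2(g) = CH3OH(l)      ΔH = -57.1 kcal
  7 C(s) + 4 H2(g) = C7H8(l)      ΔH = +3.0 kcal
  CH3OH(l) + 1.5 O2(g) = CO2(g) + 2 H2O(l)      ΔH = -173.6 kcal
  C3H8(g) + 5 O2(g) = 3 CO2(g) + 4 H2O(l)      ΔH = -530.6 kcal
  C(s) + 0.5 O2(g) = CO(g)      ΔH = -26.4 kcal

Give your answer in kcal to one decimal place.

equation 1 × 2: (2)·(-57.1) = -114.2 kcal
equation 2 reversed: -3.0 kcal
equation 3 × 2: (2)·(-173.6) = -347.2 kcal
equation 4 reversed: +530.6 kcal
equation 5 × 2: (2)·(-26.4) = -52.8 kcal
ΔH = (-114.2) + (-3.0) + (-347.2) + (+530.6) + (-52.8) = 13.4 kcal

ΔH = 13.4 kcal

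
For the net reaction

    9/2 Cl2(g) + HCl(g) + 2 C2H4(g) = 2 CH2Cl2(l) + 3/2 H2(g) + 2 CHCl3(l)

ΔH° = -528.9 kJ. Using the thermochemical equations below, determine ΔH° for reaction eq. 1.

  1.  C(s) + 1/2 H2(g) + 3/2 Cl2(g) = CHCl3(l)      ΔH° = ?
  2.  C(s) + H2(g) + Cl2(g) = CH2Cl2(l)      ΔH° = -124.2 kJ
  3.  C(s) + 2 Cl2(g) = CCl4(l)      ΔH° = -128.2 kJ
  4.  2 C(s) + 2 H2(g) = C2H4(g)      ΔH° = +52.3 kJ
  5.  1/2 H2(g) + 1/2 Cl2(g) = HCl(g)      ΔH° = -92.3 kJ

ΔH° = -134.1 kJ

eq. 1 × 2 (×2 to match 2 CHCl3(l) in the target): contributes 2·x
eq. 2 × 2 (scale by 2 for the 2 CH2Cl2(l)): (2)·(-124.2) = -248.4 kJ
eq. 3: not needed (CCl4(l) appears nowhere else).
eq. 4 reversed and × 2 (C2H4(g) must end up as a reactant; scale by 2 for the 2 C2H4(g)): (-2)·(+52.3) = -104.6 kJ
eq. 5 reversed (reverse to put HCl(g) on the reactant side): +92.3 kJ
-528.9 = (-248.4) + (-104.6) + (+92.3) + 2·x
x = (-528.9 − (-260.7)) / (2) = -134.1 kJ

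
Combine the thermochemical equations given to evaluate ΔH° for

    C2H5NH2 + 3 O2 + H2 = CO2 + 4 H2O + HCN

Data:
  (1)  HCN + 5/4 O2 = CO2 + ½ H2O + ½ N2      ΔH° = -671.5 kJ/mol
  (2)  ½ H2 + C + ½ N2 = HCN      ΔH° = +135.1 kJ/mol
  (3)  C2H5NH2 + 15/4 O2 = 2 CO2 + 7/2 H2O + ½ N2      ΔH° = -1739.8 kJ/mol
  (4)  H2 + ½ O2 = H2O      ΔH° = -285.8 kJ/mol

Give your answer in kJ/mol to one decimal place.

ΔH° = -1354.1 kJ/mol

(1) reversed: +671.5 kJ/mol
(2): not needed (C appears nowhere else).
(3) as written (C2H5NH2 already on the reactant side): -1739.8 kJ/mol
(4) as written: -285.8 kJ/mol
ΔH° = (-1)·(-671.5) + (1)·(-1739.8) + (1)·(-285.8) = -1354.1 kJ/mol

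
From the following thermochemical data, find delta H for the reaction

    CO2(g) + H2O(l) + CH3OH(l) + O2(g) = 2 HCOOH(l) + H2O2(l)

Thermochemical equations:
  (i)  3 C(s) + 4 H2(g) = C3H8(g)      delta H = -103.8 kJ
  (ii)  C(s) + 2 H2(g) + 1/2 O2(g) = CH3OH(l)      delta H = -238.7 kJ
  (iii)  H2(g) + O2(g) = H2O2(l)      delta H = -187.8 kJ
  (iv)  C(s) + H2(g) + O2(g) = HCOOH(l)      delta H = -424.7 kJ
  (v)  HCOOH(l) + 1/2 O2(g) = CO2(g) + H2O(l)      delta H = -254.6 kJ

(i): not needed (C3H8(g) appears nowhere else).
(ii) reversed (reverse to put CH3OH(l) on the reactant side): +238.7 kJ
(iii) as written (H2O2(l) already on the product side): -187.8 kJ
(iv) as written: -424.7 kJ
(v) reversed (CO2(g) must end up as a reactant): +254.6 kJ
delta H = (+238.7) + (-187.8) + (-424.7) + (+254.6) = -119.2 kJ

delta H = -119.2 kJ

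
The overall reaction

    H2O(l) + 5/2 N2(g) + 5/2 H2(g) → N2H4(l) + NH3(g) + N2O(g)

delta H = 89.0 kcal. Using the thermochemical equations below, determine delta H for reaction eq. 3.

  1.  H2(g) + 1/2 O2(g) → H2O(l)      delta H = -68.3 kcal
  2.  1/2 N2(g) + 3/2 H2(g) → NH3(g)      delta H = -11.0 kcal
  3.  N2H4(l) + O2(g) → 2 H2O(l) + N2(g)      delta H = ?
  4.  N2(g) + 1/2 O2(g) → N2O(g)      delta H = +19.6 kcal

delta H = -148.7 kcal

eq. 1 as written: -68.3 kcal
eq. 2 as written (NH3(g) already on the product side): -11.0 kcal
eq. 3 reversed (reverse to put N2H4(l) on the product side): contributes −x
eq. 4 as written (N2O(g) already on the product side): +19.6 kcal
+89.0 = (-68.3) + (-11.0) + (+19.6) − x
x = (+89.0 − (-59.7)) / (-1) = -148.7 kcal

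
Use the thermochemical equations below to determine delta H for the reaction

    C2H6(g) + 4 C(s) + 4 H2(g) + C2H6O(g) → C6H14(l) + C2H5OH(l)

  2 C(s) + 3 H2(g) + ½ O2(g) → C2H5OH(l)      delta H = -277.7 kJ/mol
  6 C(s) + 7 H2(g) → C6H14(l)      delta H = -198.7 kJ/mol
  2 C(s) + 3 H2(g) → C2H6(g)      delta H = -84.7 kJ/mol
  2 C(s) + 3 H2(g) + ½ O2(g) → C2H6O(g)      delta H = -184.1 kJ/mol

delta H = -207.6 kJ/mol

equation 1 as written (C2H5OH(l) already on the product side): -277.7 kJ/mol
equation 2 as written (C6H14(l) already on the product side): -198.7 kJ/mol
equation 3 reversed (reverse to put C2H6(g) on the reactant side): +84.7 kJ/mol
equation 4 reversed (reverse to put C2H6O(g) on the reactant side): +184.1 kJ/mol
Since enthalpy is a state function, delta H = (1)·(-277.7) + (1)·(-198.7) + (-1)·(-84.7) + (-1)·(-184.1) = -207.6 kJ/mol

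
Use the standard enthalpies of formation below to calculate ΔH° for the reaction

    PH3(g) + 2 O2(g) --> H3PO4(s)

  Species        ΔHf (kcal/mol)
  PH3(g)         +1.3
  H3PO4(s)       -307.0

Products: 1·(-307.0) = -307.0
Reactants: 1·(+1.3) + 2·(+0.0) = +1.3
ΔH° = (-307.0) − (+1.3) = -308.3 kcal/mol

ΔH° = -308.3 kcal/mol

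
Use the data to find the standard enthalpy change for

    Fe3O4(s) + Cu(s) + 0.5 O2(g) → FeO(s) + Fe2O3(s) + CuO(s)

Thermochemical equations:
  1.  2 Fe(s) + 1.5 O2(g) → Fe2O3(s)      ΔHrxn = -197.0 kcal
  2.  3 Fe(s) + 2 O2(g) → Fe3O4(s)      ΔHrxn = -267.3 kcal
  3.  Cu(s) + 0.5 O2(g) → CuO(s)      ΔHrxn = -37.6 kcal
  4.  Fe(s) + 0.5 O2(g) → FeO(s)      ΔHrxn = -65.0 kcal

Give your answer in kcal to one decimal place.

eq. 1 as written: -197.0 kcal
eq. 2 reversed: +267.3 kcal
eq. 3 as written: -37.6 kcal
eq. 4 as written: -65.0 kcal
ΔHrxn = (1)·(-197.0) + (-1)·(-267.3) + (1)·(-37.6) + (1)·(-65.0) = -32.3 kcal

ΔHrxn = -32.3 kcal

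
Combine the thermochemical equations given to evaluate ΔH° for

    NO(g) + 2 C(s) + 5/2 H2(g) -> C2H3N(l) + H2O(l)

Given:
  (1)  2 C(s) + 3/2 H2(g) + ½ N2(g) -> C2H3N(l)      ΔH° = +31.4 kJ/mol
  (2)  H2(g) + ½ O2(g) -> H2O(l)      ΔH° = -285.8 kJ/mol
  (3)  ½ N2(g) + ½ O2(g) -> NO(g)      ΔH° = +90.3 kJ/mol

(1) as written: +31.4 kJ/mol
(2) as written: -285.8 kJ/mol
(3) reversed: -90.3 kJ/mol
By Hess's law, ΔH° = (+31.4) + (-285.8) + (-90.3) = -344.7 kJ/mol

ΔH° = -344.7 kJ/mol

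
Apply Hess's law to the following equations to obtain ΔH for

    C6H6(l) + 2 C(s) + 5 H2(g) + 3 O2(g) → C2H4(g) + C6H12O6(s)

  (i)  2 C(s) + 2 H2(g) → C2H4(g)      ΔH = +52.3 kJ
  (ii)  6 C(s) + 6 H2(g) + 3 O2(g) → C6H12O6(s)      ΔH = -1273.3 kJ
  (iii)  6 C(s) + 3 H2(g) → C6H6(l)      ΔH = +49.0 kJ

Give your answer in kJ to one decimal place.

(i) as written (C2H4(g) already on the product side): +52.3 kJ
(ii) as written (C6H12O6(s) already on the product side): -1273.3 kJ
(iii) reversed (C6H6(l) must end up as a reactant): -49.0 kJ
By Hess's law, ΔH = (1)·(+52.3) + (1)·(-1273.3) + (-1)·(+49.0) = -1270.0 kJ

ΔH = -1270.0 kJ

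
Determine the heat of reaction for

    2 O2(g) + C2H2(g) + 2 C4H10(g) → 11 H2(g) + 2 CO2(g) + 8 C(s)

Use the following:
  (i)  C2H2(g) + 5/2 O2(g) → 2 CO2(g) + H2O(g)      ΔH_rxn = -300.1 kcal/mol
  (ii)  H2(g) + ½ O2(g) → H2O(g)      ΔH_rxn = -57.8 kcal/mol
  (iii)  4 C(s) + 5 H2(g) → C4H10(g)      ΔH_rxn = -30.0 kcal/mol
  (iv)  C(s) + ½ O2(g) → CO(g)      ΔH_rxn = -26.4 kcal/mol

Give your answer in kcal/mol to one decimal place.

(i) as written: -300.1 kcal/mol
(ii) reversed: +57.8 kcal/mol
(iii) reversed and × 2: (-2)·(-30.0) = +60.0 kcal/mol
(iv): not needed.
By Hess's law, ΔH_rxn = (1)·(-300.1) + (-1)·(-57.8) + (-2)·(-30.0) = -182.3 kcal/mol

ΔH_rxn = -182.3 kcal/mol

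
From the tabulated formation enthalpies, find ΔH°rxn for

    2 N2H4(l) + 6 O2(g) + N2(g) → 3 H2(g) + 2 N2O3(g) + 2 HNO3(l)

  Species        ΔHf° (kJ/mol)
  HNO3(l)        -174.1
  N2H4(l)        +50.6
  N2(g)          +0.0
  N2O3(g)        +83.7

ΔH°rxn = -282.0 kJ/mol

ΔH°rxn = Σ nΔHf°(products) − Σ nΔHf°(reactants).
Products: 3·(+0.0) + 2·(+83.7) + 2·(-174.1) = -180.8
Reactants: 2·(+50.6) + 6·(+0.0) + 1·(+0.0) = +101.2
ΔH°rxn = (-180.8) − (+101.2) = -282.0 kJ/mol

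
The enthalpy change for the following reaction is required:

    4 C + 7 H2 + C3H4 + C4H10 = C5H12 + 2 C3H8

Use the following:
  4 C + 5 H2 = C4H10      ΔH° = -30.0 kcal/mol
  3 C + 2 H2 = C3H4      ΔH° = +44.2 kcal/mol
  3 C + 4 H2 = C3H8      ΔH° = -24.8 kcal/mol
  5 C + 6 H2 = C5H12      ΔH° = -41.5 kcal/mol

equation 1 reversed: +30.0 kcal/mol
equation 2 reversed: -44.2 kcal/mol
equation 3 × 2: (2)·(-24.8) = -49.6 kcal/mol
equation 4 as written: -41.5 kcal/mol
ΔH° = (-1)·(-30.0) + (-1)·(+44.2) + (2)·(-24.8) + (1)·(-41.5) = -105.3 kcal/mol

ΔH° = -105.3 kcal/mol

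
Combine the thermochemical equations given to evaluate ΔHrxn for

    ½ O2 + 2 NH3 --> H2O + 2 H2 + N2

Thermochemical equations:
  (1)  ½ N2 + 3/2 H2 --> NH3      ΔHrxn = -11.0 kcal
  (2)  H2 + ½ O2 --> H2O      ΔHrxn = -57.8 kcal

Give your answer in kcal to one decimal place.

(1) reversed and × 2: (-2)·(-11.0) = +22.0 kcal
(2) as written: -57.8 kcal
Summing the manipulated equations, ΔHrxn = (-2)·(-11.0) + (1)·(-57.8) = -35.8 kcal

ΔHrxn = -35.8 kcal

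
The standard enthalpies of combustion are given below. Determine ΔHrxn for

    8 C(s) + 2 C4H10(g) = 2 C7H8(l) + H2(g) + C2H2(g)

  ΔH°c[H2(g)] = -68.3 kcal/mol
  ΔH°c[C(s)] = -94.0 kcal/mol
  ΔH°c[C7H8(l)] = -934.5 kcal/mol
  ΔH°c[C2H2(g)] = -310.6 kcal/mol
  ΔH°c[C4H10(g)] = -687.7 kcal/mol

ΔHrxn = 120.5 kcal/mol

With combustion enthalpies, reactants minus products:
= [8·(-94.0) + 2·(-687.7)] − [2·(-934.5) + 1·(-68.3) + 1·(-310.6)]
= 120.5 kcal/mol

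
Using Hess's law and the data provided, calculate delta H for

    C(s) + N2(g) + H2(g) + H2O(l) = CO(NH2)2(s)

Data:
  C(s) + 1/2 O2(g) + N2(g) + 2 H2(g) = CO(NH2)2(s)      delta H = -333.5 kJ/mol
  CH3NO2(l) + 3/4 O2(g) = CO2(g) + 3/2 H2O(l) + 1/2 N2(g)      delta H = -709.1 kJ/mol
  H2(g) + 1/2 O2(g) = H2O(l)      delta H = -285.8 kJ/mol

equation 1 as written: -333.5 kJ/mol
equation 2: not needed.
equation 3 reversed: +285.8 kJ/mol
Combining the equations, delta H = (1)·(-333.5) + (-1)·(-285.8) = -47.7 kJ/mol

delta H = -47.7 kJ/mol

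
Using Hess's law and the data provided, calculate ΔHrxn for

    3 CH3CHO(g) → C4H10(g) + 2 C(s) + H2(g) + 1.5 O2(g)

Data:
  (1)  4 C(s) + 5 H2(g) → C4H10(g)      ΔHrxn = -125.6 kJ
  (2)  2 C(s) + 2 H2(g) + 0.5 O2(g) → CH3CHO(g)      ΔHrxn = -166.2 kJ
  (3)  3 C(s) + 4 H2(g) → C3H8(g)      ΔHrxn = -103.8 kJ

ΔHrxn = 373.0 kJ

(1) as written: -125.6 kJ
(2) reversed and × 3: (-3)·(-166.2) = +498.6 kJ
(3): not needed.
Combining the equations, ΔHrxn = (1)·(-125.6) + (-3)·(-166.2) = 373.0 kJ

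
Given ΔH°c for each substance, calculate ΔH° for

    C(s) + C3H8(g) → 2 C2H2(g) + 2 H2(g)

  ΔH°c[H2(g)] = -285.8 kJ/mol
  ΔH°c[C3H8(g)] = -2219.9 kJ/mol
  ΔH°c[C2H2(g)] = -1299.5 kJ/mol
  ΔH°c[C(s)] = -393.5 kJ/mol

Using ΔH = Σ nΔHc°(reactants) − Σ nΔHc°(products):
= [1·(-393.5) + 1·(-2219.9)] − [2·(-1299.5) + 2·(-285.8)]
= 557.2 kJ/mol

ΔH° = 557.2 kJ/mol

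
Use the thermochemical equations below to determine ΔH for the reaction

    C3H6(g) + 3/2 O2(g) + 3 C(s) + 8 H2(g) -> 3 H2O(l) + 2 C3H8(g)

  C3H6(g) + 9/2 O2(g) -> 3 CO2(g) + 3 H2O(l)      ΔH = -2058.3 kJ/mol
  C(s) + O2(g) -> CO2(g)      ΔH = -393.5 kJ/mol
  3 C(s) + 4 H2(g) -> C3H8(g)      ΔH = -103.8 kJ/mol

ΔH = -1085.4 kJ/mol

equation 1 as written (C3H6(g) already on the reactant side): -2058.3 kJ/mol
equation 2 reversed and × 3: (-3)·(-393.5) = +1180.5 kJ/mol
equation 3 × 2 (scale by 2 for the 2 C3H8(g)): (2)·(-103.8) = -207.6 kJ/mol
Combining the equations, ΔH = (-2058.3) + (+1180.5) + (-207.6) = -1085.4 kJ/mol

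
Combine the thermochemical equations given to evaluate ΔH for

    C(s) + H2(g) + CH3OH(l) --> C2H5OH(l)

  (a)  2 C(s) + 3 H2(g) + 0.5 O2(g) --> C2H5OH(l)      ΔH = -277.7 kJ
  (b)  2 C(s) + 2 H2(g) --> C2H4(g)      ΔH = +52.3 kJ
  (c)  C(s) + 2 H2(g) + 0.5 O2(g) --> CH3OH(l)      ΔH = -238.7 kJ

ΔH = -39.0 kJ

(a) as written: -277.7 kJ
(b): not needed.
(c) reversed: +238.7 kJ
Since enthalpy is a state function, ΔH = (-277.7) + (+238.7) = -39.0 kJ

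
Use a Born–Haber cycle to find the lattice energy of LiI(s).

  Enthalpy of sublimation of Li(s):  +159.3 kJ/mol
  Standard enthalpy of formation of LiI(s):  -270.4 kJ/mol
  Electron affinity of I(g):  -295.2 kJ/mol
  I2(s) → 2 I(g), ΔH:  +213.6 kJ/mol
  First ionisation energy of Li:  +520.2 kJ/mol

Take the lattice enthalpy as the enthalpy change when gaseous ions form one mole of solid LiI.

ΔHf° = 1·ΔHsub + 1·(ΣIE) + 1/2·D(I2) + 1·EA + U
-270.4 = 1·(+159.3) + 1·(+520.2) + 1/2·(+213.6) + 1·(-295.2) + U
U = -270.4 − (+491.1) = -761.5 kJ/mol

U = -761.5 kJ/mol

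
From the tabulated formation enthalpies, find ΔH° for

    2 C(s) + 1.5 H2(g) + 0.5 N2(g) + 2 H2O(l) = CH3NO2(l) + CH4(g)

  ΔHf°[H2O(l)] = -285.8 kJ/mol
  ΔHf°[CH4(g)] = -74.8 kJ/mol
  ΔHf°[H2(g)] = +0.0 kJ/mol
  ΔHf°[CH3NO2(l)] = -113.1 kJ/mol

ΔH° = 383.7 kJ/mol

Products: 1·(-113.1) + 1·(-74.8) = -187.9
Reactants: 2·(+0.0) + 3/2·(+0.0) + 1/2·(+0.0) + 2·(-285.8) = -571.6
ΔH° = (-187.9) − (-571.6) = 383.7 kJ/mol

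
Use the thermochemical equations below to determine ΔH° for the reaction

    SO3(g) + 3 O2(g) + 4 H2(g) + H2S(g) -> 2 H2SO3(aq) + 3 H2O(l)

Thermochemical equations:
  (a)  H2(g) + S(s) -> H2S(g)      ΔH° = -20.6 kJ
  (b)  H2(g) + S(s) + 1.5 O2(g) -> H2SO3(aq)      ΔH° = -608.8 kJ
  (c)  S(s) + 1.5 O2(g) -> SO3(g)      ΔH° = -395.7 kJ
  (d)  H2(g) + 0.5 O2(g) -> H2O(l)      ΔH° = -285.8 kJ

ΔH° = -1658.7 kJ

(a) reversed (H2S(g) must end up as a reactant): +20.6 kJ
(b) × 2 (×2 to match 2 H2SO3(aq) in the target): (2)·(-608.8) = -1217.6 kJ
(c) reversed (reverse to put SO3(g) on the reactant side): +395.7 kJ
(d) × 3 (scale by 3 for the 3 H2O(l)): (3)·(-285.8) = -857.4 kJ
ΔH° = (-1)·(-20.6) + (2)·(-608.8) + (-1)·(-395.7) + (3)·(-285.8) = -1658.7 kJ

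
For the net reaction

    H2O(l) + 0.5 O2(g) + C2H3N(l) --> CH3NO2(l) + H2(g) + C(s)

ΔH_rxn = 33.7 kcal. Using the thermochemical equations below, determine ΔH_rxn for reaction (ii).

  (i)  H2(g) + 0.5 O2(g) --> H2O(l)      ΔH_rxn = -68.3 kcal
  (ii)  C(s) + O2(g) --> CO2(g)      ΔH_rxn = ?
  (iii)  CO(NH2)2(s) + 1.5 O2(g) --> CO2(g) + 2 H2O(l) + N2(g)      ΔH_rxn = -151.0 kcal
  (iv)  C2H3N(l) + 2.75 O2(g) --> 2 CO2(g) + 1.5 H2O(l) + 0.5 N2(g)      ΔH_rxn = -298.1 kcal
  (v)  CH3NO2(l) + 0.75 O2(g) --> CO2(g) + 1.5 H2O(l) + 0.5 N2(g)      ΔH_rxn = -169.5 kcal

(i) reversed (H2(g) must end up as a product): +68.3 kcal
(ii) reversed (C(s) must end up as a product): contributes −x
(iii): not needed (CO(NH2)2(s) appears nowhere else).
(iv) as written (C2H3N(l) already on the reactant side): -298.1 kcal
(v) reversed (reverse to put CH3NO2(l) on the product side): +169.5 kcal
+33.7 = (+68.3) + (-298.1) + (+169.5) − x
x = (+33.7 − (-60.3)) / (-1) = -94.0 kcal

ΔH_rxn = -94.0 kcal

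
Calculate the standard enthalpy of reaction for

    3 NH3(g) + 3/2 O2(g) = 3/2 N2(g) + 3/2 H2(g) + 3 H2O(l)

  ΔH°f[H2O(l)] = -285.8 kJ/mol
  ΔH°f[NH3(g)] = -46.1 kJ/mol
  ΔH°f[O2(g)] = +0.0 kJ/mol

ΔH°rxn = -719.1 kJ/mol

Products: 3/2·(+0.0) + 3/2·(+0.0) + 3·(-285.8) = -857.4
Reactants: 3·(-46.1) + 3/2·(+0.0) = -138.3
ΔH°rxn = (-857.4) − (-138.3) = -719.1 kJ/mol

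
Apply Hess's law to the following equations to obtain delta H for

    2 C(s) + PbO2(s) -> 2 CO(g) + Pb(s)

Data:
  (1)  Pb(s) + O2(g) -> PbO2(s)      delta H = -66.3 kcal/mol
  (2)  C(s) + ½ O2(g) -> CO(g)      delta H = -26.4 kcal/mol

delta H = 13.5 kcal/mol

(1) reversed (PbO2(s) must end up as a reactant): +66.3 kcal/mol
(2) × 2 (scale by 2 for the 2 CO(g)): (2)·(-26.4) = -52.8 kcal/mol
delta H = (-1)·(-66.3) + (2)·(-26.4) = 13.5 kcal/mol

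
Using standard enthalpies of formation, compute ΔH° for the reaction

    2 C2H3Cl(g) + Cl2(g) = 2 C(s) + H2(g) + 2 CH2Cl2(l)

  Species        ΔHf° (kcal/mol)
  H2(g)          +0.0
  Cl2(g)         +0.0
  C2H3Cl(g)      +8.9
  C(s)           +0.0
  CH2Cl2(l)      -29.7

ΔH° = -77.2 kcal/mol

ΔH°rxn = Σ nΔHf°(products) − Σ nΔHf°(reactants).
Products: 2·(+0.0) + 1·(+0.0) + 2·(-29.7) = -59.4
Reactants: 2·(+8.9) + 1·(+0.0) = +17.8
ΔH° = (-59.4) − (+17.8) = -77.2 kcal/mol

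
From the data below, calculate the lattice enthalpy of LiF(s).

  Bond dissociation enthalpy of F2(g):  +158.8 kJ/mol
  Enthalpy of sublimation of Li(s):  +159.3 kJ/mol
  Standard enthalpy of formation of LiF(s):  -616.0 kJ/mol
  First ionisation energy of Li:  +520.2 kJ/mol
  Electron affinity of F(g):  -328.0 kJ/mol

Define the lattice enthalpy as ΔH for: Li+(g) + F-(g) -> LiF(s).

ΔHf° = 1·ΔHsub + 1·(ΣIE) + 1/2·D(F2) + 1·EA + U
-616.0 = 1·(+159.3) + 1·(+520.2) + 1/2·(+158.8) + 1·(-328.0) + U
U = -616.0 − (+430.9) = -1046.9 kJ/mol

U = -1046.9 kJ/mol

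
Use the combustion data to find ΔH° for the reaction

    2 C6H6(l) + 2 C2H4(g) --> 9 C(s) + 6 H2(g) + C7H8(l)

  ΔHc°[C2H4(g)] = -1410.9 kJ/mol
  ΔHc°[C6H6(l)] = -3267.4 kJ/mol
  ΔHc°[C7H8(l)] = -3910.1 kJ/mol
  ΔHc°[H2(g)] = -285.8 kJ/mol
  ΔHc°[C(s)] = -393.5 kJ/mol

ΔH° = -190.2 kJ/mol

Using ΔH = Σ nΔHc°(reactants) − Σ nΔHc°(products):
= [2·(-3267.4) + 2·(-1410.9)] − [9·(-393.5) + 6·(-285.8) + 1·(-3910.1)]
= -190.2 kJ/mol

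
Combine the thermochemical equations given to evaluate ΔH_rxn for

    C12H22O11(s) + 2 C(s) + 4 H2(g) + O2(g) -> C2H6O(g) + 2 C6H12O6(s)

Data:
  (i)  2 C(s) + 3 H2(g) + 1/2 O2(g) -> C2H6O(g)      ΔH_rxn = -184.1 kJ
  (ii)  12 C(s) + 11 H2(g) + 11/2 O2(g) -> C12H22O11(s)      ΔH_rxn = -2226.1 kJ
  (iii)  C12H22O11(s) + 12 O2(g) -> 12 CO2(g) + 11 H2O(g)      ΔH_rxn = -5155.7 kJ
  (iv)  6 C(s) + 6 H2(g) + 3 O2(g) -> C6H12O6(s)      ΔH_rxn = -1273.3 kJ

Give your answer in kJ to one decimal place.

(i) as written: -184.1 kJ
(ii) reversed: +2226.1 kJ
(iii): not needed.
(iv) × 2: (2)·(-1273.3) = -2546.6 kJ
Summing the manipulated equations, ΔH_rxn = (1)·(-184.1) + (-1)·(-2226.1) + (2)·(-1273.3) = -504.6 kJ

ΔH_rxn = -504.6 kJ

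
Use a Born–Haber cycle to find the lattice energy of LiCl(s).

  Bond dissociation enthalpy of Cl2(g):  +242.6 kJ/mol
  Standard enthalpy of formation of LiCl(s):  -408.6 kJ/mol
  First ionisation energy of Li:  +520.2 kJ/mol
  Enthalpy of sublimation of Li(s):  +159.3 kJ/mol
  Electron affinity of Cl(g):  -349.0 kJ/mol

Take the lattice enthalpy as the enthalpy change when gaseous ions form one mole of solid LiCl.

U = -860.4 kJ/mol

ΔHf° = 1·ΔHsub + 1·(ΣIE) + 1/2·D(Cl2) + 1·EA + U
-408.6 = 1·(+159.3) + 1·(+520.2) + 1/2·(+242.6) + 1·(-349.0) + U
U = -408.6 − (+451.8) = -860.4 kJ/mol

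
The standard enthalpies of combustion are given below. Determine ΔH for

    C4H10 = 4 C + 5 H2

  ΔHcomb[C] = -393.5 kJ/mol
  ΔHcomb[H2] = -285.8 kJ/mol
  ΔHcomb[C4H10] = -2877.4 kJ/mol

ΔH = 125.6 kJ/mol

Using ΔH = Σ nΔHc°(reactants) − Σ nΔHc°(products):
= [1·(-2877.4)] − [4·(-393.5) + 5·(-285.8)]
= 125.6 kJ/mol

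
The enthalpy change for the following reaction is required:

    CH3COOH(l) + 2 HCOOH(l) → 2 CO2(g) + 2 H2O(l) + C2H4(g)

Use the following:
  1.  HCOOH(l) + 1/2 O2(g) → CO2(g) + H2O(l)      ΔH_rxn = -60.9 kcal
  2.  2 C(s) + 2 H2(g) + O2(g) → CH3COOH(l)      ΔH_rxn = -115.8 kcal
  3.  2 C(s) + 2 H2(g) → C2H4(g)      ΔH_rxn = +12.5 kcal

ΔH_rxn = 6.5 kcal

eq. 1 × 2: (2)·(-60.9) = -121.8 kcal
eq. 2 reversed: +115.8 kcal
eq. 3 as written: +12.5 kcal
Combining the equations, ΔH_rxn = (2)·(-60.9) + (-1)·(-115.8) + (1)·(+12.5) = 6.5 kcal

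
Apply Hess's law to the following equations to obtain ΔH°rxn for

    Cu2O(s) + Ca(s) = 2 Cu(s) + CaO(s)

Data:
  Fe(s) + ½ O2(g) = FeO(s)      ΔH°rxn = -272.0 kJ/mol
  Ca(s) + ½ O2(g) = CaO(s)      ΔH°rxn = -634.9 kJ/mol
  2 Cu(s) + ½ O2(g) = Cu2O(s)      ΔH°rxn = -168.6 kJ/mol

ΔH°rxn = -466.3 kJ/mol

equation 1: not needed (Fe(s) appears nowhere else).
equation 2 as written (CaO(s) already on the product side): -634.9 kJ/mol
equation 3 reversed (Cu2O(s) must end up as a reactant): +168.6 kJ/mol
Summing the manipulated equations, ΔH°rxn = (1)·(-634.9) + (-1)·(-168.6) = -466.3 kJ/mol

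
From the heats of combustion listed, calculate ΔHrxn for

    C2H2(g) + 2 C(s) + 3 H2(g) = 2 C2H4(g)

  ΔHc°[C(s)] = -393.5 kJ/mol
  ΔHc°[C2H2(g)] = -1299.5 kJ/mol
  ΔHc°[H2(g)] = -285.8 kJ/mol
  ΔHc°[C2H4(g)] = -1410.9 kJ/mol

ΔHrxn = -122.1 kJ/mol

Using ΔH = Σ nΔHc°(reactants) − Σ nΔHc°(products):
= [1·(-1299.5) + 2·(-393.5) + 3·(-285.8)] − [2·(-1410.9)]
= -122.1 kJ/mol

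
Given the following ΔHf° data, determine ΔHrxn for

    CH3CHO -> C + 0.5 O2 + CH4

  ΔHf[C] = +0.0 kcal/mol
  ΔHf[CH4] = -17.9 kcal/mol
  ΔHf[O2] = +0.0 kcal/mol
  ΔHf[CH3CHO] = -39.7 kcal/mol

ΔHrxn = 21.8 kcal/mol

Products: 1·(+0.0) + 1/2·(+0.0) + 1·(-17.9) = -17.9
Reactants: 1·(-39.7) = -39.7
ΔHrxn = (-17.9) − (-39.7) = 21.8 kcal/mol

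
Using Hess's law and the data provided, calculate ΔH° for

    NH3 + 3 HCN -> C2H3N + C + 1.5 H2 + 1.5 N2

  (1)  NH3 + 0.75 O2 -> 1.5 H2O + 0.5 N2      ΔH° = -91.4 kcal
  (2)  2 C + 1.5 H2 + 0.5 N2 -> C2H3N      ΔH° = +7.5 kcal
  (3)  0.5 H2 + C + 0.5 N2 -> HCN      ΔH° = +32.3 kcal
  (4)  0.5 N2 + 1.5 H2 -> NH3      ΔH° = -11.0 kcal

(1): not needed (O2 appears nowhere else).
(2) as written (C2H3N already on the product side): +7.5 kcal
(3) reversed and × 3 (HCN must end up as a reactant; ×3 to match 3 HCN in the target): (-3)·(+32.3) = -96.9 kcal
(4) reversed: +11.0 kcal
Summing the manipulated equations, ΔH° = (+7.5) + (-96.9) + (+11.0) = -78.4 kcal

ΔH° = -78.4 kcal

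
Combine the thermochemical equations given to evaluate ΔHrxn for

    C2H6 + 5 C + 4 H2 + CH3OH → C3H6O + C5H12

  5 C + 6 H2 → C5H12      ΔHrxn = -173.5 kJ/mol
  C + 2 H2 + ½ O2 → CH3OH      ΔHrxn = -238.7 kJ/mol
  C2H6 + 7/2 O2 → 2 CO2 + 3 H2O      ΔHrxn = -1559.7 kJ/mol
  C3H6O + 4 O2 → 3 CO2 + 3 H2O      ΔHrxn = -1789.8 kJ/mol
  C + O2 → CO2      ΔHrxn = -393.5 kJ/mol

ΔHrxn = -98.2 kJ/mol

equation 1 as written: -173.5 kJ/mol
equation 2 reversed: +238.7 kJ/mol
equation 3 as written: -1559.7 kJ/mol
equation 4 reversed: +1789.8 kJ/mol
equation 5 as written: -393.5 kJ/mol
Summing the manipulated equations, ΔHrxn = (1)·(-173.5) + (-1)·(-238.7) + (1)·(-1559.7) + (-1)·(-1789.8) + (1)·(-393.5) = -98.2 kJ/mol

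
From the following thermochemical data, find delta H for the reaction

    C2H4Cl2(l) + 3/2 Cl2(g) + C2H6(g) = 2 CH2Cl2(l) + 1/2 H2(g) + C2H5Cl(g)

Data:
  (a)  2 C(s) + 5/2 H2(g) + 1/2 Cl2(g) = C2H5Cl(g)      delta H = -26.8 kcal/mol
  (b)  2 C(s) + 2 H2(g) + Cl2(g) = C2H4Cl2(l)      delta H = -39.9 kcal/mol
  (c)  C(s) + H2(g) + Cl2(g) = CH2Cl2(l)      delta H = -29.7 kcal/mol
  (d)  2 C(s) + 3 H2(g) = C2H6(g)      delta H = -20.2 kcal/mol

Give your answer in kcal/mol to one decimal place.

delta H = -26.1 kcal/mol

(a) as written (C2H5Cl(g) already on the product side): -26.8 kcal/mol
(b) reversed (C2H4Cl2(l) must end up as a reactant): +39.9 kcal/mol
(c) × 2 (scale by 2 for the 2 CH2Cl2(l)): (2)·(-29.7) = -59.4 kcal/mol
(d) reversed (reverse to put C2H6(g) on the reactant side): +20.2 kcal/mol
delta H = (-26.8) + (+39.9) + (-59.4) + (+20.2) = -26.1 kcal/mol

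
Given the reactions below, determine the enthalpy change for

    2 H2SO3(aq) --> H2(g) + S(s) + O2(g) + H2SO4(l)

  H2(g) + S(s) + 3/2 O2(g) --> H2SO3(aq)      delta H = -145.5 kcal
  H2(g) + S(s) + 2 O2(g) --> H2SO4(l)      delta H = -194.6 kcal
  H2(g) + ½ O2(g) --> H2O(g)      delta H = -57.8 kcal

equation 1 reversed and × 2 (H2SO3(aq) must end up as a reactant; ×2 to match 2 H2SO3(aq) in the target): (-2)·(-145.5) = +291.0 kcal
equation 2 as written (H2SO4(l) already on the product side): -194.6 kcal
equation 3: not needed (H2O(g) appears nowhere else).
delta H = (+291.0) + (-194.6) = 96.4 kcal

delta H = 96.4 kcal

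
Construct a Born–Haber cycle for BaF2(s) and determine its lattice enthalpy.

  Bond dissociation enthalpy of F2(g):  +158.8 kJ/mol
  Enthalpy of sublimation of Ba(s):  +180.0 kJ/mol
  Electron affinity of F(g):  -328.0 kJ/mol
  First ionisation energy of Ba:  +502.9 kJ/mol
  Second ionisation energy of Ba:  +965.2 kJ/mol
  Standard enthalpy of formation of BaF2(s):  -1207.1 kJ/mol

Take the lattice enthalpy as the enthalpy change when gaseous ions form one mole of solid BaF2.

U = -2358.0 kJ/mol

ΔHf° = 1·ΔHsub + 1·(ΣIE) + 1·D(F2) + 2·EA + U
-1207.1 = 1·(+180.0) + 1·(+1468.1) + 1·(+158.8) + 2·(-328.0) + U
U = -1207.1 − (+1150.9) = -2358.0 kJ/mol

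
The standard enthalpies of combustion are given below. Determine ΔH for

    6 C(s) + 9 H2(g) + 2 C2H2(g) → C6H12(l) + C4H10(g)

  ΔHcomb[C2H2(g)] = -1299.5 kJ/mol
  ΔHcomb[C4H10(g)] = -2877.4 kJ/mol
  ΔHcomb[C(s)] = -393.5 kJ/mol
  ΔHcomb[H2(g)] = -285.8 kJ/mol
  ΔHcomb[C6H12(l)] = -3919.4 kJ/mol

ΔH = -735.4 kJ/mol

Using ΔH = Σ nΔHc°(reactants) − Σ nΔHc°(products):
= [6·(-393.5) + 9·(-285.8) + 2·(-1299.5)] − [1·(-3919.4) + 1·(-2877.4)]
= -735.4 kJ/mol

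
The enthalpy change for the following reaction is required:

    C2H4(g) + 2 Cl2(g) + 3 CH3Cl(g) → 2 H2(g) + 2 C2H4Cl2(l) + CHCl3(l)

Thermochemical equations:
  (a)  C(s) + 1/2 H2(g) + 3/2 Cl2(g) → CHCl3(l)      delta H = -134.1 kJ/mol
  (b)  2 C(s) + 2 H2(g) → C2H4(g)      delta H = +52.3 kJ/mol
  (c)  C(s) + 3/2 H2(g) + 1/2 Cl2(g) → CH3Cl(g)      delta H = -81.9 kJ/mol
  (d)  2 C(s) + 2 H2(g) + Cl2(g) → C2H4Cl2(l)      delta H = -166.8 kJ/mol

(a) as written: -134.1 kJ/mol
(b) reversed: -52.3 kJ/mol
(c) reversed and × 3: (-3)·(-81.9) = +245.7 kJ/mol
(d) × 2: (2)·(-166.8) = -333.6 kJ/mol
delta H = (1)·(-134.1) + (-1)·(+52.3) + (-3)·(-81.9) + (2)·(-166.8) = -274.3 kJ/mol

delta H = -274.3 kJ/mol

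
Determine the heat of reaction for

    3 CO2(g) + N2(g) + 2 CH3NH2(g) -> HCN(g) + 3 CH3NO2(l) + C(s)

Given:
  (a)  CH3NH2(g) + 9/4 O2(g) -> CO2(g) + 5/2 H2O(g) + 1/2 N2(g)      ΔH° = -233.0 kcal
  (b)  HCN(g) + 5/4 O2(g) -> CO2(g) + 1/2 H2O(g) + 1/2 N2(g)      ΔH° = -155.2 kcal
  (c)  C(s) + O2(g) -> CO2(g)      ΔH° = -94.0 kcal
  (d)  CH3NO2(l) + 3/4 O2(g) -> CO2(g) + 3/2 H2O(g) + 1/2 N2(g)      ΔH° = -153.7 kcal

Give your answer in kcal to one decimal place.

(a) × 2 (scale by 2 for the 2 CH3NH2(g)): (2)·(-233.0) = -466.0 kcal
(b) reversed (reverse to put HCN(g) on the product side): +155.2 kcal
(c) reversed (C(s) must end up as a product): +94.0 kcal
(d) reversed and × 3 (CH3NO2(l) must end up as a product; ×3 to match 3 CH3NO2(l) in the target): (-3)·(-153.7) = +461.1 kcal
Combining the equations, ΔH° = (-466.0) + (+155.2) + (+94.0) + (+461.1) = 244.3 kcal

ΔH° = 244.3 kcal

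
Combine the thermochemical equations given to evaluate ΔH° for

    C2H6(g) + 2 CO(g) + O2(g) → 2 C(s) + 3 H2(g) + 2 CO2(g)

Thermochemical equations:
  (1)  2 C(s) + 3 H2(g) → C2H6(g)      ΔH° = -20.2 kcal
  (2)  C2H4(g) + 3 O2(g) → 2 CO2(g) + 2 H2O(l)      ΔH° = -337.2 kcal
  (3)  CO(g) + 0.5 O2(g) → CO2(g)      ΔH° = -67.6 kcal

(1) reversed (reverse to put C2H6(g) on the reactant side): +20.2 kcal
(2): not needed (H2O(l) appears nowhere else).
(3) × 2 (×2 to match 2 CO(g) in the target): (2)·(-67.6) = -135.2 kcal
ΔH° = (-1)·(-20.2) + (2)·(-67.6) = -115.0 kcal

ΔH° = -115.0 kcal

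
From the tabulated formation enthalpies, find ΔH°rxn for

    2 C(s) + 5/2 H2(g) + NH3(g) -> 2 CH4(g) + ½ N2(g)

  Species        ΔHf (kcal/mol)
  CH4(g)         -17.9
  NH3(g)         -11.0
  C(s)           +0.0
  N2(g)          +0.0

ΔH°rxn = -24.8 kcal/mol

ΔH°rxn = Σ nΔHf°(products) − Σ nΔHf°(reactants).
Products: 2·(-17.9) + 1/2·(+0.0) = -35.8
Reactants: 2·(+0.0) + 5/2·(+0.0) + 1·(-11.0) = -11.0
ΔH°rxn = (-35.8) − (-11.0) = -24.8 kcal/mol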